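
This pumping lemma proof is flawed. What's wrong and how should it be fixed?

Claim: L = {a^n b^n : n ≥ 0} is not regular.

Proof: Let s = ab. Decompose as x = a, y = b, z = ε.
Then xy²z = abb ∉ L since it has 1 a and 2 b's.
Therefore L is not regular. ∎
Error: The string s = ab might be shorter than the pumping length p.

Correction: Choose s = a^p b^p to ensure |s| ≥ p. Also, the decomposition is wrong: with |xy| ≤ p, y cannot include b's when s starts with p a's.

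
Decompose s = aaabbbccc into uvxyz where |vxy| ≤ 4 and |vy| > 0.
u='aa', v='a', x='bb', y='b', z='ccc'

For s = aaabbbccc with pumping length p = 4:

One valid decomposition:
- u = 'aa'
- v = 'a'
- x = 'bb'
- y = 'b'
- z = 'ccc'

Verification:
- uvxyz = 'aa' + 'a' + 'bb' + 'b' + 'ccc' = aaabbbccc ✓
- |vxy| = |'abbb'| = 4 ≤ 4 ✓
- |vy| = |'ab'| = 2 > 0 ✓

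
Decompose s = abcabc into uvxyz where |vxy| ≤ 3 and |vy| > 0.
u='ab', v='c', x='a', y='b', z='c'

For s = abcabc with pumping length p = 3:

One valid decomposition:
- u = 'ab'
- v = 'c'
- x = 'a'
- y = 'b'
- z = 'c'

Verification:
- uvxyz = 'ab' + 'c' + 'a' + 'b' + 'c' = abcabc ✓
- |vxy| = |'cab'| = 3 ≤ 3 ✓
- |vy| = |'cb'| = 2 > 0 ✓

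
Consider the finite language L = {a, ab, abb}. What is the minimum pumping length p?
p = 4

For a finite language L, the pumping lemma holds vacuously if p > max|s| for s ∈ L.

The longest string in L = {a, ab, abb} has length 3.
If p = 4, then no string s ∈ L has |s| ≥ p, so the condition is vacuously true.

The minimum pumping length is p = 4.

Why no smaller p works: for any p ≤ 3, the longest string s ∈ L has |s| = 3 ≥ p, so it would
have to be pumpable; but pumping up (i = 2, 3, ...) produces ever longer strings, which cannot all lie in the
finite language L. So the pumping property fails for every p ≤ 3.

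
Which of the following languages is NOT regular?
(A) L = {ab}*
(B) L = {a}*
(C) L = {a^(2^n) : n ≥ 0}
(C) {a^(2^n) : n ≥ 0}

(C) L = {a^(2^n) : n ≥ 0} is NOT regular.

The pumping lemma can be used to prove this:
After pumping, length is no longer a power of 2

The other languages are regular because they can be recognized by finite automata.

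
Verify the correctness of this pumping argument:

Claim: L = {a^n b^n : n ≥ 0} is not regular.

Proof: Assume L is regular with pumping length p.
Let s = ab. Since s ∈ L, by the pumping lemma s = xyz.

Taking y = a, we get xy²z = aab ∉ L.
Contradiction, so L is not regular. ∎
The proof is INCORRECT.

Error: The string s = ab may be shorter than p.
The pumping lemma only applies to strings with |s| ≥ p, and p is not under our control.
We must choose s in terms of p, e.g. s = a^p b^p, to ensure |s| ≥ p.
(The proof also fixes one particular y; a valid argument must handle every decomposition with |xy| ≤ p and |y| ≥ 1 — for s = a^p b^p this forces y = a^k, and then xy²z = a^(p+k) b^p ∉ L.)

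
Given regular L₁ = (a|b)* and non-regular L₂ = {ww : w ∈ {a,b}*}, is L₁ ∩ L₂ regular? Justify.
No — L₁ ∩ L₂ is not regular.

(a|b)* is all strings over {a,b}, so L₁ ∩ L₂ = {ww : w ∈ {a,b}*} = L₂ itself, which is not regular (pump s = a^p b a^p b).

Note that the bare facts "L₁ regular, L₂ non-regular" do not settle the question by themselves: the closure of regular languages under ∪, ∩, complement and difference applies only when BOTH operands are regular. With a non-regular operand the result can come out regular or non-regular depending on the specific languages, so one has to work out L₁ ∩ L₂ for this particular pair, as above.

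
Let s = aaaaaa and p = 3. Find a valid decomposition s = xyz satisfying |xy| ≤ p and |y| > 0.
x = '', y = 'a', z = 'aaaaa'

For s = aaaaaa and p = 3, one valid decomposition is:
- x = '' (length 0)
- y = 'a' (length 1)
- z = 'aaaaa' (length 5)

Verification:
- xyz = '' + 'a' + 'aaaaa' = aaaaaa ✓
- |xy| = 1 ≤ 3 ✓
- |y| = 1 > 0 ✓

All pumping lemma constraints are satisfied.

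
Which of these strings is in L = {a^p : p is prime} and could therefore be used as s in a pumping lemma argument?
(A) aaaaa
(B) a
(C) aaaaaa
(A) aaaaa

The pumping lemma is applied to a string s that lies in L, so first check membership of each option:
- (A) aaaaa has length 5, which is prime, so it is in L ✓
- (B) a has length 1, which is not prime, so it is not in L ✗
- (C) aaaaaa has length 6 = 2 × 3, which is not prime, so it is not in L ✗

Only (A) aaaaa is in L, so it is the only candidate that could play the role of s.
(In a complete proof one picks s in terms of the pumping length p so that |s| ≥ p is guaranteed; a fixed string like aaaaa illustrates the shape of such an s.)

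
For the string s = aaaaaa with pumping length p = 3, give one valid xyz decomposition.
x = '', y = 'a', z = 'aaaaa'

For s = aaaaaa and p = 3, one valid decomposition is:
- x = '' (length 0)
- y = 'a' (length 1)
- z = 'aaaaa' (length 5)

Verification:
- xyz = '' + 'a' + 'aaaaa' = aaaaaa ✓
- |xy| = 1 ≤ 3 ✓
- |y| = 1 > 0 ✓

All pumping lemma constraints are satisfied.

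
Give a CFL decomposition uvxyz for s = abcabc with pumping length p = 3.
u='ab', v='c', x='a', y='b', z='c'

For s = abcabc with pumping length p = 3:

One valid decomposition:
- u = 'ab'
- v = 'c'
- x = 'a'
- y = 'b'
- z = 'c'

Verification:
- uvxyz = 'ab' + 'c' + 'a' + 'b' + 'c' = abcabc ✓
- |vxy| = |'cab'| = 3 ≤ 3 ✓
- |vy| = |'cb'| = 2 > 0 ✓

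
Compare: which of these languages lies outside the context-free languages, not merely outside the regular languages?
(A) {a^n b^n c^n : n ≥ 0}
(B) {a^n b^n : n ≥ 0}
(A) {a^n b^n c^n : n ≥ 0}

(A) {a^n b^n c^n : n ≥ 0} requires the CFL pumping lemma.

- {a^n b^n : n ≥ 0} is context-free (but not regular)
  • Can be shown non-regular with the regular pumping lemma
  • After pumping, the number of a's and b's become unequal

- {a^n b^n c^n : n ≥ 0} is NOT context-free
  • Requires the CFL pumping lemma to prove
  • Cannot maintain three equal counts simultaneously

The CFL pumping lemma is "stronger" in that it can prove non-membership
in the larger class of context-free languages.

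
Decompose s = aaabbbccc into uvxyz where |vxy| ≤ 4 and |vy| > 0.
u='aa', v='a', x='bb', y='b', z='ccc'

For s = aaabbbccc with pumping length p = 4:

One valid decomposition:
- u = 'aa'
- v = 'a'
- x = 'bb'
- y = 'b'
- z = 'ccc'

Verification:
- uvxyz = 'aa' + 'a' + 'bb' + 'b' + 'ccc' = aaabbbccc ✓
- |vxy| = |'abbb'| = 4 ≤ 4 ✓
- |vy| = |'ab'| = 2 > 0 ✓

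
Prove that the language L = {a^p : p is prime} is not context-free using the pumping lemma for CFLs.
Assume for contradiction that L is context-free, and let p ≥ 1 be the pumping length given by the pumping lemma for CFLs.
Choose a prime q with q ≥ p and let s = a^q. Then s ∈ L and |s| = q ≥ p.
By the CFL pumping lemma, s = uvxyz for some u, v, x, y, z with |vxy| ≤ p, |vy| ≥ 1, and uv^i xy^i z ∈ L for every i ≥ 0.
All symbols are a's, so only lengths matter: let k = |vy|, with 1 ≤ k ≤ p. Then |uv^i xy^i z| = q + (i − 1)k.

Take i = q + 1: the length is q + qk = q(k + 1).
Both factors satisfy q ≥ 2 and k + 1 ≥ 2, so q(k + 1) is composite and uv^(q+1) xy^(q+1) z ∉ L.

This contradicts the CFL pumping lemma, which requires uv^i xy^i z ∈ L for all i ≥ 0.
Hence L = {a^p : p is prime} is not context-free. ∎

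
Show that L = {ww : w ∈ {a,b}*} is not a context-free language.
Assume for contradiction that L is context-free, and let p ≥ 1 be the pumping length given by the pumping lemma for CFLs.
Choose s = a^p b^p a^p b^p. Then s ∈ L (take w = a^p b^p) and |s| = 4p ≥ p.
By the CFL pumping lemma, s = uvxyz for some u, v, x, y, z with |vxy| ≤ p, |vy| ≥ 1, and uv^i xy^i z ∈ L for every i ≥ 0.

Write s as four blocks A₁ B₁ A₂ B₂ with A₁ = A₂ = a^p and B₁ = B₂ = b^p. Since |vxy| ≤ p, the window vxy lies inside at most two adjacent blocks. Take i = 0 and let t = uxz, so |t| = 4p − |vy| with 1 ≤ |vy| ≤ p. If |t| is odd, t ∉ L immediately, so assume |vy| is even (hence |vy| ≥ 2) and |t|/2 = 2p − |vy|/2, which satisfies p ≤ |t|/2 ≤ 2p − 1.

Case 1 (vxy inside A₁B₁): t = a^(p−j) b^(p−l) a^p b^p with j + l = |vy|. The second half of t has length < 2p, so it is a suffix of the trailing a^p b^p and ends in b; the first half is a^(p−j) b^(p−l) a^((j+l)/2), which ends in a because (j+l)/2 ≥ 1. The halves differ, so t ∉ L.

Case 2 (vxy inside B₁A₂, straddling the middle): t = a^p b^(p−j) a^(p−l) b^p with j + l = |vy|. If t = ww, then w is a prefix of t of length ≥ p, so w begins with a^p; and w is a suffix of t of length ≥ p, so w ends with b^p. That forces |w| ≥ 2p, contradicting |w| = |t|/2 ≤ 2p − 1. So t ∉ L.

Case 3 (vxy inside A₂B₂): t = a^p b^p a^(p−j) b^(p−l) with j + l = |vy|. The first half of t is a prefix of a^p b^p, so it begins with a; the second half is b^((j+l)/2) a^(p−j) b^(p−l), which begins with b. The halves differ, so t ∉ L.

In every case uv⁰xy⁰z = uxz ∉ L.

This contradicts the CFL pumping lemma, which requires uv^i xy^i z ∈ L for all i ≥ 0.
Hence L = {ww : w ∈ {a,b}*} is not context-free. ∎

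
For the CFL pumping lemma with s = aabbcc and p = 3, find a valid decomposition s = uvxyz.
u='aa', v='b', x='b', y='c', z='c'

For s = aabbcc with pumping length p = 3:

One valid decomposition:
- u = 'aa'
- v = 'b'
- x = 'b'
- y = 'c'
- z = 'c'

Verification:
- uvxyz = 'aa' + 'b' + 'b' + 'c' + 'c' = aabbcc ✓
- |vxy| = |'bbc'| = 3 ≤ 3 ✓
- |vy| = |'bc'| = 2 > 0 ✓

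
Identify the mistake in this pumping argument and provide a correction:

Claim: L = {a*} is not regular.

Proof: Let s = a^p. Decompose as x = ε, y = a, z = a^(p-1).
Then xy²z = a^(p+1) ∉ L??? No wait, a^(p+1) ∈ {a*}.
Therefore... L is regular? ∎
Error: The proof attempts to show a*  is not regular, but a* IS regular!

Correction: a* is a regular language (recognized by a simple DFA with one accepting state and self-loop on 'a'). The pumping lemma can only prove non-regularity, not regularity. For regular languages, pumping always works.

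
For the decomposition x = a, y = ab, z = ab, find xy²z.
aababab

Given x = 'a', y = 'ab', z = 'ab' and i = 2:

xy^2z = x + y·y·...·y (2 times) + z
       = 'a' + 'ab'^2 + 'ab'
       = 'a' + 'abab' + 'ab'
       = 'aababab'

The pumped string is 'aababab' with length 7.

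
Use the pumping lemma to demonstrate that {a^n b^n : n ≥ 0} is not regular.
Assume for contradiction that L is regular, and let p ≥ 1 be the pumping length given by the pumping lemma.
Choose s = a^p b^p. Then s ∈ L and |s| = 2p ≥ p.
By the pumping lemma, s = xyz for some x, y, z with |xy| ≤ p, |y| ≥ 1, and xy^i z ∈ L for every i ≥ 0.
Since |xy| ≤ p and the first p symbols of s are all a's, we must have y = a^k for some k with 1 ≤ k ≤ p.

Take i = 0: xy⁰z = a^(p − k) b^p.
This string has p − k a's but p b's, and p − k < p because k ≥ 1. So xy⁰z ∉ L.

This contradicts the pumping lemma, which requires xy^i z ∈ L for all i ≥ 0.
Hence L = {a^n b^n : n ≥ 0} is not regular. ∎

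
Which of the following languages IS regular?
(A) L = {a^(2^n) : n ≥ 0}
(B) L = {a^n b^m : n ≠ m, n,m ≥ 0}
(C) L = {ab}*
(C) {ab}*

(C) L = {ab}* is regular.

This can be recognized by a finite automaton (DFA/NFA).
Regular expressions like {ab}* define regular languages.

The other choices are not regular:
- {a^n b^m : n ≠ m, n,m ≥ 0}: After pumping a's, we can make n = m
- {a^(2^n) : n ≥ 0}: After pumping, length is no longer a power of 2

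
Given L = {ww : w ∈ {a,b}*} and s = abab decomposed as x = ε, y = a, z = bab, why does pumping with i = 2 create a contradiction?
xy²z = aabab ∉ L

Pumping with i = 2 replaces y = a by y² = aa:
- Original: s = xyz = abab; abab splits into halves ab · ab, which are equal, so it is in L (w = ab)
- Pumped: xy²z = ε · aa · bab = aabab
- aabab has odd length 5, so it cannot be written as ww and is not in L

The pumping lemma would require xy²z ∈ L, so this decomposition yields a contradiction.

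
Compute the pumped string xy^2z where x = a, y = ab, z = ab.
aababab

Given x = 'a', y = 'ab', z = 'ab' and i = 2:

xy^2z = x + y·y·...·y (2 times) + z
       = 'a' + 'ab'^2 + 'ab'
       = 'a' + 'abab' + 'ab'
       = 'aababab'

The pumped string is 'aababab' with length 7.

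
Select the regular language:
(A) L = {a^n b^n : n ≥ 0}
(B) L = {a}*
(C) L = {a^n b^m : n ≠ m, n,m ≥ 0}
(B) {a}*

(B) L = {a}* is regular.

This can be recognized by a finite automaton (DFA/NFA).
Regular expressions like {a}* define regular languages.

The other choices are not regular:
- {a^n b^m : n ≠ m, n,m ≥ 0}: After pumping a's, we can make n = m
- {a^n b^n : n ≥ 0}: After pumping, the number of a's and b's become unequal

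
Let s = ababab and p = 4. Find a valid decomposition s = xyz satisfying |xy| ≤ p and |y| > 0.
x = 'a', y = 'bab', z = 'ab'

For s = ababab and p = 4, one valid decomposition is:
- x = 'a' (length 1)
- y = 'bab' (length 3)
- z = 'ab' (length 2)

Verification:
- xyz = 'a' + 'bab' + 'ab' = ababab ✓
- |xy| = 4 ≤ 4 ✓
- |y| = 3 > 0 ✓

All pumping lemma constraints are satisfied.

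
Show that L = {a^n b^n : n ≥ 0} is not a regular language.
Assume for contradiction that L is regular, and let p ≥ 1 be the pumping length given by the pumping lemma.
Choose s = a^p b^p. Then s ∈ L and |s| = 2p ≥ p.
By the pumping lemma, s = xyz for some x, y, z with |xy| ≤ p, |y| ≥ 1, and xy^i z ∈ L for every i ≥ 0.
Since |xy| ≤ p and the first p symbols of s are all a's, we must have y = a^k for some k with 1 ≤ k ≤ p.

Take i = 3: xy³z = a^(p + 2k) b^p.
This string has p + 2k a's but p b's, and p + 2k > p because k ≥ 1. So xy³z ∉ L.

This contradicts the pumping lemma, which requires xy^i z ∈ L for all i ≥ 0.
Hence L = {a^n b^n : n ≥ 0} is not regular. ∎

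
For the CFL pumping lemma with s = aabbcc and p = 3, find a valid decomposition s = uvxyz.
u='aa', v='b', x='b', y='c', z='c'

For s = aabbcc with pumping length p = 3:

One valid decomposition:
- u = 'aa'
- v = 'b'
- x = 'b'
- y = 'c'
- z = 'c'

Verification:
- uvxyz = 'aa' + 'b' + 'b' + 'c' + 'c' = aabbcc ✓
- |vxy| = |'bbc'| = 3 ≤ 3 ✓
- |vy| = |'bc'| = 2 > 0 ✓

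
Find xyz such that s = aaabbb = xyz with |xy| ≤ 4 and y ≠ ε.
x = '', y = 'aaab', z = 'bb'

For s = aaabbb and p = 4, one valid decomposition is:
- x = '' (length 0)
- y = 'aaab' (length 4)
- z = 'bb' (length 2)

Verification:
- xyz = '' + 'aaab' + 'bb' = aaabbb ✓
- |xy| = 4 ≤ 4 ✓
- |y| = 4 > 0 ✓

All pumping lemma constraints are satisfied.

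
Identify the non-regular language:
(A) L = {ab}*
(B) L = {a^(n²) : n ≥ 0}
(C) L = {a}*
(B) {a^(n²) : n ≥ 0}

(B) L = {a^(n²) : n ≥ 0} is NOT regular.

The pumping lemma can be used to prove this:
After pumping, length is no longer a perfect square

The other languages are regular because they can be recognized by finite automata.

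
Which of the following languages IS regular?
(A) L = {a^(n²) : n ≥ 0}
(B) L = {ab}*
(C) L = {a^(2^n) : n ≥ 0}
(B) {ab}*

(B) L = {ab}* is regular.

This can be recognized by a finite automaton (DFA/NFA).
Regular expressions like {ab}* define regular languages.

The other choices are not regular:
- {a^(2^n) : n ≥ 0}: After pumping, length is no longer a power of 2
- {a^(n²) : n ≥ 0}: After pumping, length is no longer a perfect square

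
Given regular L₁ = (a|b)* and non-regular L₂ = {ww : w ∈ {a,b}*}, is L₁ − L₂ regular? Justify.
No — L₁ − L₂ is not regular.

L₁ − L₂ is the complement of {ww} within {a,b}*. If it were regular, its complement {ww} would be regular as well (regular languages are closed under complement) — contradiction. So L₁ − L₂ is not regular.

Note that the bare facts "L₁ regular, L₂ non-regular" do not settle the question by themselves: the closure of regular languages under ∪, ∩, complement and difference applies only when BOTH operands are regular. With a non-regular operand the result can come out regular or non-regular depending on the specific languages, so one has to work out L₁ − L₂ for this particular pair, as above.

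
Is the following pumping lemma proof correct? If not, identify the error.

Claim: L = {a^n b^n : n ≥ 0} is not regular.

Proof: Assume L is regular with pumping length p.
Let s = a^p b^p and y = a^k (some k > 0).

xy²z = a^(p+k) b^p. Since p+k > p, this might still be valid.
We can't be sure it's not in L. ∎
The proof is INCORRECT.

Error: The conclusion is wrong.
xy²z = a^(p+k) b^p is definitely NOT in L because the number of a's (p+k) ≠ number of b's (p).
The proof incorrectly doubts what is actually a valid contradiction.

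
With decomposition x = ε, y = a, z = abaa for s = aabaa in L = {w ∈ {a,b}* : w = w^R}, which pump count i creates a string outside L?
i = 2

xy²z = ε · aa · abaa = aaabaa; aaabaa reversed is aabaaa ≠ aaabaa, so it is not a palindrome and is not in L.
(Other choices also work, e.g. i = 0, 3; only i = 1 is guaranteed to stay in L since xy¹z = s.)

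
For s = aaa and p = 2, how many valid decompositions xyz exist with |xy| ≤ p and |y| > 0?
3

For s = 'aaa' with pumping length p = 2:

Constraints: |xy| ≤ 2, |y| > 0

Valid decompositions (|xy| ≤ p, |y| ≥ 1):
  • x='', y='a', z='aa'
  • x='a', y='a', z='a'
  • x='', y='aa', z='a'

Total count: 3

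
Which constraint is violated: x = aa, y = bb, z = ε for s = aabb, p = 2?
Violated: |xy| ≤ p

The decomposition x = aa, y = bb, z = ε for s = aabb with p = 2
violates the constraint: |xy| ≤ p

|xy| = |aabb| = 4 > 2 = p. The decomposition puts too many characters in xy.

Pumping lemma constraints:
1. xyz = s (decomposition is valid)
2. |xy| ≤ p
3. |y| > 0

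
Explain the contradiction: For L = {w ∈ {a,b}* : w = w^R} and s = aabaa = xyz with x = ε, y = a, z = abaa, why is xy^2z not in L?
xy²z = aaabaa ∉ L

Pumping with i = 2 replaces y = a by y² = aa:
- Original: s = xyz = aabaa; aabaa reversed is aabaa, the same string, so it is a palindrome and is in L
- Pumped: xy²z = ε · aa · abaa = aaabaa
- aaabaa reversed is aabaaa ≠ aaabaa, so it is not a palindrome and is not in L

The pumping lemma would require xy²z ∈ L, so this decomposition yields a contradiction.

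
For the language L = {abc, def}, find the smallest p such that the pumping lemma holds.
p = 4

For a finite language L, the pumping lemma holds vacuously if p > max|s| for s ∈ L.

The longest string in L = {abc, def} has length 3.
If p = 4, then no string s ∈ L has |s| ≥ p, so the condition is vacuously true.

The minimum pumping length is p = 4.

Why no smaller p works: for any p ≤ 3, the longest string s ∈ L has |s| = 3 ≥ p, so it would
have to be pumpable; but pumping up (i = 2, 3, ...) produces ever longer strings, which cannot all lie in the
finite language L. So the pumping property fails for every p ≤ 3.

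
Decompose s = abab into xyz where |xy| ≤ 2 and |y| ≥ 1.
x = 'a', y = 'b', z = 'ab'

For s = abab and p = 2, one valid decomposition is:
- x = 'a' (length 1)
- y = 'b' (length 1)
- z = 'ab' (length 2)

Verification:
- xyz = 'a' + 'b' + 'ab' = abab ✓
- |xy| = 2 ≤ 2 ✓
- |y| = 1 > 0 ✓

All pumping lemma constraints are satisfied.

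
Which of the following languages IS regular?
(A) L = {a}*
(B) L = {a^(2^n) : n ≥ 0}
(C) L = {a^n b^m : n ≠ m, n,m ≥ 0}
(A) {a}*

(A) L = {a}* is regular.

This can be recognized by a finite automaton (DFA/NFA).
Regular expressions like {a}* define regular languages.

The other choices are not regular:
- {a^(2^n) : n ≥ 0}: After pumping, length is no longer a power of 2
- {a^n b^m : n ≠ m, n,m ≥ 0}: After pumping a's, we can make n = m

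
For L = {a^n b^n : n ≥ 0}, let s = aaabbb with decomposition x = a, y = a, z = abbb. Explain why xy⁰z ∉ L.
xy⁰z = aabbb ∉ L

Pumping with i = 0 replaces y = a by y⁰ = ε:
- Original: s = xyz = aaabbb; aaabbb = a^3 b^3 has equal counts (3 = 3), so it is in L
- Pumped: xy⁰z = a · ε · abbb = aabbb
- aabbb has 2 a's and 3 b's; 2 ≠ 3, so it is not in L

The pumping lemma would require xy⁰z ∈ L, so this decomposition yields a contradiction.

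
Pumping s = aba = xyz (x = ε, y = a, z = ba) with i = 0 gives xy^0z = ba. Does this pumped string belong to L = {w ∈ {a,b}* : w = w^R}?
No

xy⁰z = ε · ε · ba = ba.
ba reversed is ab ≠ ba, so it is not a palindrome and is not in L.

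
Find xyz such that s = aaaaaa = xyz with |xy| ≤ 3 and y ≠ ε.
x = '', y = 'aaa', z = 'aaa'

For s = aaaaaa and p = 3, one valid decomposition is:
- x = '' (length 0)
- y = 'aaa' (length 3)
- z = 'aaa' (length 3)

Verification:
- xyz = '' + 'aaa' + 'aaa' = aaaaaa ✓
- |xy| = 3 ≤ 3 ✓
- |y| = 3 > 0 ✓

All pumping lemma constraints are satisfied.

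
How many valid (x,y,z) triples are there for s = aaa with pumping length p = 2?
3

For s = 'aaa' with pumping length p = 2:

Constraints: |xy| ≤ 2, |y| > 0

Valid decompositions (|xy| ≤ p, |y| ≥ 1):
  • x='', y='a', z='aa'
  • x='a', y='a', z='a'
  • x='', y='aa', z='a'

Total count: 3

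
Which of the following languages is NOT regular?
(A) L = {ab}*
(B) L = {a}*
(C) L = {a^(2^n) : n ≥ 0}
(C) {a^(2^n) : n ≥ 0}

(C) L = {a^(2^n) : n ≥ 0} is NOT regular.

The pumping lemma can be used to prove this:
After pumping, length is no longer a power of 2

The other languages are regular because they can be recognized by finite automata.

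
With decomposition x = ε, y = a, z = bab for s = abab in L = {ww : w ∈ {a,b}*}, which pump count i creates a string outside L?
i = 0

xy⁰z = ε · ε · bab = bab; bab has odd length 3, so it cannot be written as ww and is not in L.
(Other choices also work, e.g. i = 2, 3; only i = 1 is guaranteed to stay in L since xy¹z = s.)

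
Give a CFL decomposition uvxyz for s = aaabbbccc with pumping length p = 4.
u='aa', v='a', x='bb', y='b', z='ccc'

For s = aaabbbccc with pumping length p = 4:

One valid decomposition:
- u = 'aa'
- v = 'a'
- x = 'bb'
- y = 'b'
- z = 'ccc'

Verification:
- uvxyz = 'aa' + 'a' + 'bb' + 'b' + 'ccc' = aaabbbccc ✓
- |vxy| = |'abbb'| = 4 ≤ 4 ✓
- |vy| = |'ab'| = 2 > 0 ✓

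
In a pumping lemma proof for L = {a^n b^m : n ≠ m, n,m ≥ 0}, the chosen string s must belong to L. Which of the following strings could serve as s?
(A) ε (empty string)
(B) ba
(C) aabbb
(C) aabbb

The pumping lemma is applied to a string s that lies in L, so first check membership of each option:
- (A) ε = a^0 b^0 has n = m = 0, so it is not in L ✗
- (B) ba has an a after a b, so it is not of the form a^n b^m and is not in L ✗
- (C) aabbb = a^2 b^3 with 2 ≠ 3, so it is in L ✓

Only (C) aabbb is in L, so it is the only candidate that could play the role of s.
(In a complete proof one picks s in terms of the pumping length p so that |s| ≥ p is guaranteed; a fixed string like aabbb illustrates the shape of such an s.)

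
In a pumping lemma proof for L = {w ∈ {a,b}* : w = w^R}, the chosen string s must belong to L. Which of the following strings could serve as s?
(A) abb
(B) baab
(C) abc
(B) baab

The pumping lemma is applied to a string s that lies in L, so first check membership of each option:
- (A) abb reversed is bba ≠ abb, so it is not a palindrome and is not in L ✗
- (B) baab reversed is baab, the same string, so it is a palindrome and is in L ✓
- (C) abc reversed is cba ≠ abc, so it is not a palindrome and is not in L ✗

Only (B) baab is in L, so it is the only candidate that could play the role of s.
(In a complete proof one picks s in terms of the pumping length p so that |s| ≥ p is guaranteed; a fixed string like baab illustrates the shape of such an s.)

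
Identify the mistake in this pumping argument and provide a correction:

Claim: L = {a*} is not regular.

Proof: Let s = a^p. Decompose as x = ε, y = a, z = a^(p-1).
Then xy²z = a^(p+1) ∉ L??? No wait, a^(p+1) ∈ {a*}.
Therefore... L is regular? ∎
Error: The proof attempts to show a*  is not regular, but a* IS regular!

Correction: a* is a regular language (recognized by a simple DFA with one accepting state and self-loop on 'a'). The pumping lemma can only prove non-regularity, not regularity. For regular languages, pumping always works.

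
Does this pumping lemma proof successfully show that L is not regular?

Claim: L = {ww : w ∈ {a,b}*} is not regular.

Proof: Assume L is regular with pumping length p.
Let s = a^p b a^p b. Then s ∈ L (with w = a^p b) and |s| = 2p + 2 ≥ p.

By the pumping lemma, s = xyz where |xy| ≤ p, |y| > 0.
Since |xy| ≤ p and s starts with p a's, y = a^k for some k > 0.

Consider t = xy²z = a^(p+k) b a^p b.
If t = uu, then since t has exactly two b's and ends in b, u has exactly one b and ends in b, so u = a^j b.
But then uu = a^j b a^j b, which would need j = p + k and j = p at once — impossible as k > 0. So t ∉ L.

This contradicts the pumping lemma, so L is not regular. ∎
The proof is correct.

This proof is valid because:
1. s = a^p b a^p b is in L and is chosen in terms of p, so |s| ≥ p holds for every p
2. The decomposition analysis is correct: |xy| ≤ p forces y to lie inside the leading a's
3. The contradiction is valid: the argument shows a^(p+k) b a^p b cannot be split into two equal halves
4. The conclusion follows logically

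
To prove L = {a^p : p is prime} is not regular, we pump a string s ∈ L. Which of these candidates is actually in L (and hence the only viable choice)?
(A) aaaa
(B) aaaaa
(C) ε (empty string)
(B) aaaaa

The pumping lemma is applied to a string s that lies in L, so first check membership of each option:
- (A) aaaa has length 4 = 2 × 2, which is not prime, so it is not in L ✗
- (B) aaaaa has length 5, which is prime, so it is in L ✓
- (C) ε has length 0, which is not prime, so it is not in L ✗

Only (B) aaaaa is in L, so it is the only candidate that could play the role of s.
(In a complete proof one picks s in terms of the pumping length p so that |s| ≥ p is guaranteed; a fixed string like aaaaa illustrates the shape of such an s.)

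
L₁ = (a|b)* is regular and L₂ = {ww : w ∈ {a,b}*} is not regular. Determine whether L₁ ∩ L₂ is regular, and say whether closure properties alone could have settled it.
No — L₁ ∩ L₂ is not regular.

(a|b)* is all strings over {a,b}, so L₁ ∩ L₂ = {ww : w ∈ {a,b}*} = L₂ itself, which is not regular (pump s = a^p b a^p b).

Note that the bare facts "L₁ regular, L₂ non-regular" do not settle the question by themselves: the closure of regular languages under ∪, ∩, complement and difference applies only when BOTH operands are regular. With a non-regular operand the result can come out regular or non-regular depending on the specific languages, so one has to work out L₁ ∩ L₂ for this particular pair, as above.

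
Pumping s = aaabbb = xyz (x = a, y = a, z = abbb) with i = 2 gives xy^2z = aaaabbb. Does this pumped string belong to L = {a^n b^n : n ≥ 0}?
No

xy²z = a · aa · abbb = aaaabbb.
aaaabbb has 4 a's and 3 b's; 4 ≠ 3, so it is not in L.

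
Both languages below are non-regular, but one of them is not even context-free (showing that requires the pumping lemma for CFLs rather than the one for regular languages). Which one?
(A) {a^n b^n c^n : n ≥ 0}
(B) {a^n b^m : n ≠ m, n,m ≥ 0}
(A) {a^n b^n c^n : n ≥ 0}

(A) {a^n b^n c^n : n ≥ 0} requires the CFL pumping lemma.

- {a^n b^m : n ≠ m, n,m ≥ 0} is context-free (but not regular)
  • Can be shown non-regular with the regular pumping lemma
  • After pumping a's, we can make n = m

- {a^n b^n c^n : n ≥ 0} is NOT context-free
  • Requires the CFL pumping lemma to prove
  • Cannot maintain three equal counts simultaneously

The CFL pumping lemma is "stronger" in that it can prove non-membership
in the larger class of context-free languages.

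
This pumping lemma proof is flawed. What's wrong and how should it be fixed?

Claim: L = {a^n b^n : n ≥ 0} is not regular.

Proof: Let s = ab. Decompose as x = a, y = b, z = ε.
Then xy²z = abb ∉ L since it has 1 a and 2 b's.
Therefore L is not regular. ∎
Error: The string s = ab might be shorter than the pumping length p.

Correction: Choose s = a^p b^p to ensure |s| ≥ p. Also, the decomposition is wrong: with |xy| ≤ p, y cannot include b's when s starts with p a's.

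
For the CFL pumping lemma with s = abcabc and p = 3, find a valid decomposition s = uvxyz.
u='ab', v='c', x='a', y='b', z='c'

For s = abcabc with pumping length p = 3:

One valid decomposition:
- u = 'ab'
- v = 'c'
- x = 'a'
- y = 'b'
- z = 'c'

Verification:
- uvxyz = 'ab' + 'c' + 'a' + 'b' + 'c' = abcabc ✓
- |vxy| = |'cab'| = 3 ≤ 3 ✓
- |vy| = |'cb'| = 2 > 0 ✓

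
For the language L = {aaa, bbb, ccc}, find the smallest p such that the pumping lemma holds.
p = 4

For a finite language L, the pumping lemma holds vacuously if p > max|s| for s ∈ L.

The longest string in L = {aaa, bbb, ccc} has length 3.
If p = 4, then no string s ∈ L has |s| ≥ p, so the condition is vacuously true.

The minimum pumping length is p = 4.

Why no smaller p works: for any p ≤ 3, the longest string s ∈ L has |s| = 3 ≥ p, so it would
have to be pumpable; but pumping up (i = 2, 3, ...) produces ever longer strings, which cannot all lie in the
finite language L. So the pumping property fails for every p ≤ 3.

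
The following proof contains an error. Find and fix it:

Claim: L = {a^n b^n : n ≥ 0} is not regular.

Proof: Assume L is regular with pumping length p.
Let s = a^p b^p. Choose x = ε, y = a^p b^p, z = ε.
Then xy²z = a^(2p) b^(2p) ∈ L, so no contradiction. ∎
Error: The decomposition violates |xy| ≤ p. With y = a^p b^p, |xy| = |y| = 2p > p. (The proof also miscomputes xy²z, which would be a^p b^p a^p b^p rather than a^(2p) b^(2p), and it wrongly treats one harmless decomposition as settling the matter — the prover does not get to choose the decomposition.)

Correction: The pumping lemma requires |xy| ≤ p, and the argument must handle every decomposition satisfying |xy| ≤ p, |y| ≥ 1. Since s starts with p a's, any such y consists only of a's, say y = a^k with k ≥ 1. Then xy²z = a^(p+k) b^p has unequal numbers of a's and b's, so xy²z ∉ L — the required contradiction.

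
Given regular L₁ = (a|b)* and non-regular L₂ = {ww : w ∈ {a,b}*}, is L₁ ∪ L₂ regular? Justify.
Yes — L₁ ∪ L₂ is regular.

{ww} ⊆ (a|b)*, so L₁ ∪ L₂ = (a|b)*, which is regular.

Note that the bare facts "L₁ regular, L₂ non-regular" do not settle the question by themselves: the closure of regular languages under ∪, ∩, complement and difference applies only when BOTH operands are regular. With a non-regular operand the result can come out regular or non-regular depending on the specific languages, so one has to work out L₁ ∪ L₂ for this particular pair, as above.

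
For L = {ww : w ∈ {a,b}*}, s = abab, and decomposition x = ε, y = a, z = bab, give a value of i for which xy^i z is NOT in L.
i = 3

xy³z = ε · aaa · bab = aaabab; aaabab has length 6; its halves are aaa and bab, which differ, so it is not in L.
(Other choices also work, e.g. i = 0, 2; only i = 1 is guaranteed to stay in L since xy¹z = s.)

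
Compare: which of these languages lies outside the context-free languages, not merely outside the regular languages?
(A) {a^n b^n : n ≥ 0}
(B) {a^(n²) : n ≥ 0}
(B) {a^(n²) : n ≥ 0}

(B) {a^(n²) : n ≥ 0} requires the CFL pumping lemma.

- {a^n b^n : n ≥ 0} is context-free (but not regular)
  • Can be shown non-regular with the regular pumping lemma
  • After pumping, the number of a's and b's become unequal

- {a^(n²) : n ≥ 0} is NOT context-free
  • Requires the CFL pumping lemma to prove
  • Gaps between squares grow unboundedly

The CFL pumping lemma is "stronger" in that it can prove non-membership
in the larger class of context-free languages.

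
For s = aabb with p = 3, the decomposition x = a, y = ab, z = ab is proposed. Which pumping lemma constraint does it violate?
Violated: xyz = s

The decomposition x = a, y = ab, z = ab for s = aabb with p = 3
violates the constraint: xyz = s

xyz = 'a' + 'ab' + 'ab' = 'aabab' ≠ 'aabb' = s. The decomposition doesn't reconstruct s.

Pumping lemma constraints:
1. xyz = s (decomposition is valid)
2. |xy| ≤ p
3. |y| > 0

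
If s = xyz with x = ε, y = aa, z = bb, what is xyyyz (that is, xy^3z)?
aaaaaabb

Given x = '', y = 'aa', z = 'bb' and i = 3:

xy^3z = x + y·y·...·y (3 times) + z
       = '' + 'aa'^3 + 'bb'
       = '' + 'aaaaaa' + 'bb'
       = 'aaaaaabb'

The pumped string is 'aaaaaabb' with length 8.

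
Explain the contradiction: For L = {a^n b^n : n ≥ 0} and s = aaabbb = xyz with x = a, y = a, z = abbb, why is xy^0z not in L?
xy⁰z = aabbb ∉ L

Pumping with i = 0 replaces y = a by y⁰ = ε:
- Original: s = xyz = aaabbb; aaabbb = a^3 b^3 has equal counts (3 = 3), so it is in L
- Pumped: xy⁰z = a · ε · abbb = aabbb
- aabbb has 2 a's and 3 b's; 2 ≠ 3, so it is not in L

The pumping lemma would require xy⁰z ∈ L, so this decomposition yields a contradiction.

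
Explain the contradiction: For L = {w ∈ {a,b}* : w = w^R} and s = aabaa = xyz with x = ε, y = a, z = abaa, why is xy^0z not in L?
xy⁰z = abaa ∉ L

Pumping with i = 0 replaces y = a by y⁰ = ε:
- Original: s = xyz = aabaa; aabaa reversed is aabaa, the same string, so it is a palindrome and is in L
- Pumped: xy⁰z = ε · ε · abaa = abaa
- abaa reversed is aaba ≠ abaa, so it is not a palindrome and is not in L

The pumping lemma would require xy⁰z ∈ L, so this decomposition yields a contradiction.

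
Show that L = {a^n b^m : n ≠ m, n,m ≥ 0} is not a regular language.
Assume for contradiction that L is regular, and let p ≥ 1 be the pumping length given by the pumping lemma.
Choose s = a^p b^(p + p!). Then s ∈ L because p ≠ p + p! (as p! ≥ 1), and |s| ≥ p.
By the pumping lemma, s = xyz for some x, y, z with |xy| ≤ p, |y| ≥ 1, and xy^i z ∈ L for every i ≥ 0.
Since |xy| ≤ p and the first p symbols of s are all a's, y = a^k for some k with 1 ≤ k ≤ p.
For every i ≥ 0, xy^i z = a^(p + (i − 1)k) b^(p + p!).

Because 1 ≤ k ≤ p, k divides p!. Let t = p!/k (a positive integer) and take i = t + 1.
Then the number of a's is p + tk = p + p!, which equals the number of b's.
So xy^(t+1) z = a^(p + p!) b^(p + p!) has equally many a's and b's and is NOT in L.

This contradicts the pumping lemma, which requires xy^i z ∈ L for all i ≥ 0.
Hence L = {a^n b^m : n ≠ m, n,m ≥ 0} is not regular. ∎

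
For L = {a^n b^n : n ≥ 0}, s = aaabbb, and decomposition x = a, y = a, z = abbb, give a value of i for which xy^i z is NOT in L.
i = 2

xy²z = a · aa · abbb = aaaabbb; aaaabbb has 4 a's and 3 b's; 4 ≠ 3, so it is not in L.
(Other choices also work, e.g. i = 0, 3; only i = 1 is guaranteed to stay in L since xy¹z = s.)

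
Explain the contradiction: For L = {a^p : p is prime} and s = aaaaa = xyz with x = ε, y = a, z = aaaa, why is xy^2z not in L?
xy²z = aaaaaa ∉ L

Pumping with i = 2 replaces y = a by y² = aa:
- Original: s = xyz = aaaaa; aaaaa has length 5, which is prime, so it is in L
- Pumped: xy²z = ε · aa · aaaa = aaaaaa
- aaaaaa has length 6 = 2 × 3, which is not prime, so it is not in L

The pumping lemma would require xy²z ∈ L, so this decomposition yields a contradiction.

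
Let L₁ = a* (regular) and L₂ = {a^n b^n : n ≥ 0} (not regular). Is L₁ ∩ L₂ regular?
Yes — L₁ ∩ L₂ is regular.

A string of a* contains no b's, and the only string of {a^n b^n} with no b's is ε (n = 0). So L₁ ∩ L₂ = {ε}, a finite language, which is regular.

Note that the bare facts "L₁ regular, L₂ non-regular" do not settle the question by themselves: the closure of regular languages under ∪, ∩, complement and difference applies only when BOTH operands are regular. With a non-regular operand the result can come out regular or non-regular depending on the specific languages, so one has to work out L₁ ∩ L₂ for this particular pair, as above.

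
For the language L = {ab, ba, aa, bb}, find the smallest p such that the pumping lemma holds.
p = 3

For a finite language L, the pumping lemma holds vacuously if p > max|s| for s ∈ L.

The longest string in L = {ab, ba, aa, bb} has length 2.
If p = 3, then no string s ∈ L has |s| ≥ p, so the condition is vacuously true.

The minimum pumping length is p = 3.

Why no smaller p works: for any p ≤ 2, the longest string s ∈ L has |s| = 2 ≥ p, so it would
have to be pumpable; but pumping up (i = 2, 3, ...) produces ever longer strings, which cannot all lie in the
finite language L. So the pumping property fails for every p ≤ 2.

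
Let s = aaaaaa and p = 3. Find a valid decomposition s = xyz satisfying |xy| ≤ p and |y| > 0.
x = 'a', y = 'aa', z = 'aaa'

For s = aaaaaa and p = 3, one valid decomposition is:
- x = 'a' (length 1)
- y = 'aa' (length 2)
- z = 'aaa' (length 3)

Verification:
- xyz = 'a' + 'aa' + 'aaa' = aaaaaa ✓
- |xy| = 3 ≤ 3 ✓
- |y| = 2 > 0 ✓

All pumping lemma constraints are satisfied.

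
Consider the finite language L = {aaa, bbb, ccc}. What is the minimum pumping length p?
p = 4

For a finite language L, the pumping lemma holds vacuously if p > max|s| for s ∈ L.

The longest string in L = {aaa, bbb, ccc} has length 3.
If p = 4, then no string s ∈ L has |s| ≥ p, so the condition is vacuously true.

The minimum pumping length is p = 4.

Why no smaller p works: for any p ≤ 3, the longest string s ∈ L has |s| = 3 ≥ p, so it would
have to be pumpable; but pumping up (i = 2, 3, ...) produces ever longer strings, which cannot all lie in the
finite language L. So the pumping property fails for every p ≤ 3.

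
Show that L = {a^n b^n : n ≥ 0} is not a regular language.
Assume for contradiction that L is regular, and let p ≥ 1 be the pumping length given by the pumping lemma.
Choose s = a^p b^p. Then s ∈ L and |s| = 2p ≥ p.
By the pumping lemma, s = xyz for some x, y, z with |xy| ≤ p, |y| ≥ 1, and xy^i z ∈ L for every i ≥ 0.
Since |xy| ≤ p and the first p symbols of s are all a's, we must have y = a^k for some k with 1 ≤ k ≤ p.

Take i = 3: xy³z = a^(p + 2k) b^p.
This string has p + 2k a's but p b's, and p + 2k > p because k ≥ 1. So xy³z ∉ L.

This contradicts the pumping lemma, which requires xy^i z ∈ L for all i ≥ 0.
Hence L = {a^n b^n : n ≥ 0} is not regular. ∎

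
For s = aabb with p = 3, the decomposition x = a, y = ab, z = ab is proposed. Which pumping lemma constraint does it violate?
Violated: xyz = s

The decomposition x = a, y = ab, z = ab for s = aabb with p = 3
violates the constraint: xyz = s

xyz = 'a' + 'ab' + 'ab' = 'aabab' ≠ 'aabb' = s. The decomposition doesn't reconstruct s.

Pumping lemma constraints:
1. xyz = s (decomposition is valid)
2. |xy| ≤ p
3. |y| > 0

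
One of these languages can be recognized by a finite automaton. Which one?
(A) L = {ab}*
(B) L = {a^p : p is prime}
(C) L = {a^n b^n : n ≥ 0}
(A) {ab}*

(A) L = {ab}* is regular.

This can be recognized by a finite automaton (DFA/NFA).
Regular expressions like {ab}* define regular languages.

The other choices are not regular:
- {a^p : p is prime}: After pumping, the length becomes composite
- {a^n b^n : n ≥ 0}: After pumping, the number of a's and b's become unequal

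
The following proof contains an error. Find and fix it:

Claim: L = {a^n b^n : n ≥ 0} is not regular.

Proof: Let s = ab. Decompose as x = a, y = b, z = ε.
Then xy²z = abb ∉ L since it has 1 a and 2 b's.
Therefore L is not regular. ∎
Error: The string s = ab might be shorter than the pumping length p.

Correction: Choose s = a^p b^p to ensure |s| ≥ p. Also, the decomposition is wrong: with |xy| ≤ p, y cannot include b's when s starts with p a's.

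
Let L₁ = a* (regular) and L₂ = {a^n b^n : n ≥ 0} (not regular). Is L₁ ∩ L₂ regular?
Yes — L₁ ∩ L₂ is regular.

A string of a* contains no b's, and the only string of {a^n b^n} with no b's is ε (n = 0). So L₁ ∩ L₂ = {ε}, a finite language, which is regular.

Note that the bare facts "L₁ regular, L₂ non-regular" do not settle the question by themselves: the closure of regular languages under ∪, ∩, complement and difference applies only when BOTH operands are regular. With a non-regular operand the result can come out regular or non-regular depending on the specific languages, so one has to work out L₁ ∩ L₂ for this particular pair, as above.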